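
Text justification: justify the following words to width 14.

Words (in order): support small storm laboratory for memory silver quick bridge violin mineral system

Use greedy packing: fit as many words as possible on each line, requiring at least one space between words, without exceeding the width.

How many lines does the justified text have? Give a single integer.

Line 1: ['support', 'small'] (min_width=13, slack=1)
Line 2: ['storm'] (min_width=5, slack=9)
Line 3: ['laboratory', 'for'] (min_width=14, slack=0)
Line 4: ['memory', 'silver'] (min_width=13, slack=1)
Line 5: ['quick', 'bridge'] (min_width=12, slack=2)
Line 6: ['violin', 'mineral'] (min_width=14, slack=0)
Line 7: ['system'] (min_width=6, slack=8)
Total lines: 7

Answer: 7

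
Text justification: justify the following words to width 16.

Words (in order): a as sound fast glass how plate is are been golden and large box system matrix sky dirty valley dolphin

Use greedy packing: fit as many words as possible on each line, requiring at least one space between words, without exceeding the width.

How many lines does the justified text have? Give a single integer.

Line 1: ['a', 'as', 'sound', 'fast'] (min_width=15, slack=1)
Line 2: ['glass', 'how', 'plate'] (min_width=15, slack=1)
Line 3: ['is', 'are', 'been'] (min_width=11, slack=5)
Line 4: ['golden', 'and', 'large'] (min_width=16, slack=0)
Line 5: ['box', 'system'] (min_width=10, slack=6)
Line 6: ['matrix', 'sky', 'dirty'] (min_width=16, slack=0)
Line 7: ['valley', 'dolphin'] (min_width=14, slack=2)
Total lines: 7

Answer: 7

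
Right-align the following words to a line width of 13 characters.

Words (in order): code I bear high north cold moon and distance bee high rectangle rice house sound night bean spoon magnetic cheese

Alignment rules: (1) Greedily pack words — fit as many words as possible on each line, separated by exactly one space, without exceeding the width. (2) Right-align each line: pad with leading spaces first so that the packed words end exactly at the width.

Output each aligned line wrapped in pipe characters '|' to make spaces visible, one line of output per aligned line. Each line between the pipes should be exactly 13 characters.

Line 1: ['code', 'I', 'bear'] (min_width=11, slack=2)
Line 2: ['high', 'north'] (min_width=10, slack=3)
Line 3: ['cold', 'moon', 'and'] (min_width=13, slack=0)
Line 4: ['distance', 'bee'] (min_width=12, slack=1)
Line 5: ['high'] (min_width=4, slack=9)
Line 6: ['rectangle'] (min_width=9, slack=4)
Line 7: ['rice', 'house'] (min_width=10, slack=3)
Line 8: ['sound', 'night'] (min_width=11, slack=2)
Line 9: ['bean', 'spoon'] (min_width=10, slack=3)
Line 10: ['magnetic'] (min_width=8, slack=5)
Line 11: ['cheese'] (min_width=6, slack=7)

Answer: |  code I bear|
|   high north|
|cold moon and|
| distance bee|
|         high|
|    rectangle|
|   rice house|
|  sound night|
|   bean spoon|
|     magnetic|
|       cheese|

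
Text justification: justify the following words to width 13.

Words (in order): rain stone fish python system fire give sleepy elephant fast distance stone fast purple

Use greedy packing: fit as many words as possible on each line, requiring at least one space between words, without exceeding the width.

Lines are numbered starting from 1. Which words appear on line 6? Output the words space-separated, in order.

Line 1: ['rain', 'stone'] (min_width=10, slack=3)
Line 2: ['fish', 'python'] (min_width=11, slack=2)
Line 3: ['system', 'fire'] (min_width=11, slack=2)
Line 4: ['give', 'sleepy'] (min_width=11, slack=2)
Line 5: ['elephant', 'fast'] (min_width=13, slack=0)
Line 6: ['distance'] (min_width=8, slack=5)
Line 7: ['stone', 'fast'] (min_width=10, slack=3)
Line 8: ['purple'] (min_width=6, slack=7)

Answer: distance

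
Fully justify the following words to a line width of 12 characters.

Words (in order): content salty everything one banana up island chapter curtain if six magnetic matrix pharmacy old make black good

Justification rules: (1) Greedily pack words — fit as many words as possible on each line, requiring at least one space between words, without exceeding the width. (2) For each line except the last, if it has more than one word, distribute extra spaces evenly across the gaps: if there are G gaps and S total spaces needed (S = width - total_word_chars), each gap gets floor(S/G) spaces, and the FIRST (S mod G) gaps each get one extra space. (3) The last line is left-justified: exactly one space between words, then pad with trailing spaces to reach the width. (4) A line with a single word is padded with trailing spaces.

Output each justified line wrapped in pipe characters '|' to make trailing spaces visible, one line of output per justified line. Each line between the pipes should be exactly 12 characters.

Line 1: ['content'] (min_width=7, slack=5)
Line 2: ['salty'] (min_width=5, slack=7)
Line 3: ['everything'] (min_width=10, slack=2)
Line 4: ['one', 'banana'] (min_width=10, slack=2)
Line 5: ['up', 'island'] (min_width=9, slack=3)
Line 6: ['chapter'] (min_width=7, slack=5)
Line 7: ['curtain', 'if'] (min_width=10, slack=2)
Line 8: ['six', 'magnetic'] (min_width=12, slack=0)
Line 9: ['matrix'] (min_width=6, slack=6)
Line 10: ['pharmacy', 'old'] (min_width=12, slack=0)
Line 11: ['make', 'black'] (min_width=10, slack=2)
Line 12: ['good'] (min_width=4, slack=8)

Answer: |content     |
|salty       |
|everything  |
|one   banana|
|up    island|
|chapter     |
|curtain   if|
|six magnetic|
|matrix      |
|pharmacy old|
|make   black|
|good        |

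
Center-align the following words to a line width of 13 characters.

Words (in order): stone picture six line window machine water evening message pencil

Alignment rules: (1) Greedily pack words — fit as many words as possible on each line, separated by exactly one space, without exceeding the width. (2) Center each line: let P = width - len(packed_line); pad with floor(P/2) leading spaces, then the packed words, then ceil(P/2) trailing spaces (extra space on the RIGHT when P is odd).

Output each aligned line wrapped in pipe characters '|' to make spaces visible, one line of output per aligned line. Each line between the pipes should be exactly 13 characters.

Answer: |stone picture|
|  six line   |
|   window    |
|machine water|
|   evening   |
|   message   |
|   pencil    |

Derivation:
Line 1: ['stone', 'picture'] (min_width=13, slack=0)
Line 2: ['six', 'line'] (min_width=8, slack=5)
Line 3: ['window'] (min_width=6, slack=7)
Line 4: ['machine', 'water'] (min_width=13, slack=0)
Line 5: ['evening'] (min_width=7, slack=6)
Line 6: ['message'] (min_width=7, slack=6)
Line 7: ['pencil'] (min_width=6, slack=7)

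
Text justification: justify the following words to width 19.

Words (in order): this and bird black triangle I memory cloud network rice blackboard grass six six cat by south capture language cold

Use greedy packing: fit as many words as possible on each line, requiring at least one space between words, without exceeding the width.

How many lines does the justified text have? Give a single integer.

Line 1: ['this', 'and', 'bird', 'black'] (min_width=19, slack=0)
Line 2: ['triangle', 'I', 'memory'] (min_width=17, slack=2)
Line 3: ['cloud', 'network', 'rice'] (min_width=18, slack=1)
Line 4: ['blackboard', 'grass'] (min_width=16, slack=3)
Line 5: ['six', 'six', 'cat', 'by'] (min_width=14, slack=5)
Line 6: ['south', 'capture'] (min_width=13, slack=6)
Line 7: ['language', 'cold'] (min_width=13, slack=6)
Total lines: 7

Answer: 7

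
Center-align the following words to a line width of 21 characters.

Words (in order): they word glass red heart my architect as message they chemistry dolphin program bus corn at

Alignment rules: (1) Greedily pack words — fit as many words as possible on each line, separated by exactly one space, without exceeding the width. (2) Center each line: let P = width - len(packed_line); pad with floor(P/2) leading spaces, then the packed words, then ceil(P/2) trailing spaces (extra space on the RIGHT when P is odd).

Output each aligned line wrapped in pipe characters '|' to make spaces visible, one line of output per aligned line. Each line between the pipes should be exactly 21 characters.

Line 1: ['they', 'word', 'glass', 'red'] (min_width=19, slack=2)
Line 2: ['heart', 'my', 'architect', 'as'] (min_width=21, slack=0)
Line 3: ['message', 'they'] (min_width=12, slack=9)
Line 4: ['chemistry', 'dolphin'] (min_width=17, slack=4)
Line 5: ['program', 'bus', 'corn', 'at'] (min_width=19, slack=2)

Answer: | they word glass red |
|heart my architect as|
|    message they     |
|  chemistry dolphin  |
| program bus corn at |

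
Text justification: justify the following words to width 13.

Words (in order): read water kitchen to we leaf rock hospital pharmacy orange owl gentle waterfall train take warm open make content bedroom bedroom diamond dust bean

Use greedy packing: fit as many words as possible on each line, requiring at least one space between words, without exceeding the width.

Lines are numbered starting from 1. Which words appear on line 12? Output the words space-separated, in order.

Line 1: ['read', 'water'] (min_width=10, slack=3)
Line 2: ['kitchen', 'to', 'we'] (min_width=13, slack=0)
Line 3: ['leaf', 'rock'] (min_width=9, slack=4)
Line 4: ['hospital'] (min_width=8, slack=5)
Line 5: ['pharmacy'] (min_width=8, slack=5)
Line 6: ['orange', 'owl'] (min_width=10, slack=3)
Line 7: ['gentle'] (min_width=6, slack=7)
Line 8: ['waterfall'] (min_width=9, slack=4)
Line 9: ['train', 'take'] (min_width=10, slack=3)
Line 10: ['warm', 'open'] (min_width=9, slack=4)
Line 11: ['make', 'content'] (min_width=12, slack=1)
Line 12: ['bedroom'] (min_width=7, slack=6)
Line 13: ['bedroom'] (min_width=7, slack=6)
Line 14: ['diamond', 'dust'] (min_width=12, slack=1)
Line 15: ['bean'] (min_width=4, slack=9)

Answer: bedroom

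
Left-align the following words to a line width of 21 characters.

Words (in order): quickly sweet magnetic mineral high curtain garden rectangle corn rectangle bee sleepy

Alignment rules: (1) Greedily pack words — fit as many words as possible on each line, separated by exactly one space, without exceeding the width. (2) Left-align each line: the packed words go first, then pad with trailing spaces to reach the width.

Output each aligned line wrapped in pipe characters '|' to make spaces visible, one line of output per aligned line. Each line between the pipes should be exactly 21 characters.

Answer: |quickly sweet        |
|magnetic mineral high|
|curtain garden       |
|rectangle corn       |
|rectangle bee sleepy |

Derivation:
Line 1: ['quickly', 'sweet'] (min_width=13, slack=8)
Line 2: ['magnetic', 'mineral', 'high'] (min_width=21, slack=0)
Line 3: ['curtain', 'garden'] (min_width=14, slack=7)
Line 4: ['rectangle', 'corn'] (min_width=14, slack=7)
Line 5: ['rectangle', 'bee', 'sleepy'] (min_width=20, slack=1)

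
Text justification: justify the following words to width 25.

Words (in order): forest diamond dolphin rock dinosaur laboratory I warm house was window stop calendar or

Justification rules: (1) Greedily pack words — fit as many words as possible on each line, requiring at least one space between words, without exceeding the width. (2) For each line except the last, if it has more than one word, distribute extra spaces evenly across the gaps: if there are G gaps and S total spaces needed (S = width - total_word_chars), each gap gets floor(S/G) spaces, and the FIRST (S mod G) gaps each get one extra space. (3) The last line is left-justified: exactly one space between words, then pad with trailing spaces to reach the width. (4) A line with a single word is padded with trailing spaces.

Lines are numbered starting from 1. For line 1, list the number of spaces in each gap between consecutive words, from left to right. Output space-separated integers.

Line 1: ['forest', 'diamond', 'dolphin'] (min_width=22, slack=3)
Line 2: ['rock', 'dinosaur', 'laboratory'] (min_width=24, slack=1)
Line 3: ['I', 'warm', 'house', 'was', 'window'] (min_width=23, slack=2)
Line 4: ['stop', 'calendar', 'or'] (min_width=16, slack=9)

Answer: 3 2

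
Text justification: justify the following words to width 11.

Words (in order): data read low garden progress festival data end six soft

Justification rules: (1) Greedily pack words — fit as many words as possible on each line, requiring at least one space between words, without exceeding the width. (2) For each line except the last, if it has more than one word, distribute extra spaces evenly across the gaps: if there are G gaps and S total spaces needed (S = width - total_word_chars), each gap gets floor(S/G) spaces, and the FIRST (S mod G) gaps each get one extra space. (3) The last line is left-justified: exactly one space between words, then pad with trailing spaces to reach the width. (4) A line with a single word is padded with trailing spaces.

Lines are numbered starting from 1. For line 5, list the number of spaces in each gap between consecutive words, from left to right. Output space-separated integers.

Line 1: ['data', 'read'] (min_width=9, slack=2)
Line 2: ['low', 'garden'] (min_width=10, slack=1)
Line 3: ['progress'] (min_width=8, slack=3)
Line 4: ['festival'] (min_width=8, slack=3)
Line 5: ['data', 'end'] (min_width=8, slack=3)
Line 6: ['six', 'soft'] (min_width=8, slack=3)

Answer: 4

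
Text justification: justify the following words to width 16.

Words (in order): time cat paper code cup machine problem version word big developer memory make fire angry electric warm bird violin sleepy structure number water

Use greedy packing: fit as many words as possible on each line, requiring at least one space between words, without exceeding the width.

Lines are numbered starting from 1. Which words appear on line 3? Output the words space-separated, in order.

Answer: problem version

Derivation:
Line 1: ['time', 'cat', 'paper'] (min_width=14, slack=2)
Line 2: ['code', 'cup', 'machine'] (min_width=16, slack=0)
Line 3: ['problem', 'version'] (min_width=15, slack=1)
Line 4: ['word', 'big'] (min_width=8, slack=8)
Line 5: ['developer', 'memory'] (min_width=16, slack=0)
Line 6: ['make', 'fire', 'angry'] (min_width=15, slack=1)
Line 7: ['electric', 'warm'] (min_width=13, slack=3)
Line 8: ['bird', 'violin'] (min_width=11, slack=5)
Line 9: ['sleepy', 'structure'] (min_width=16, slack=0)
Line 10: ['number', 'water'] (min_width=12, slack=4)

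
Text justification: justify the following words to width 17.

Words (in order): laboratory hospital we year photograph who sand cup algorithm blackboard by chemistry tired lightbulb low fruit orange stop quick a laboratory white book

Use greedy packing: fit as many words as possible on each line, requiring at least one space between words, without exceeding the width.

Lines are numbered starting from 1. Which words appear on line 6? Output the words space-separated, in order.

Line 1: ['laboratory'] (min_width=10, slack=7)
Line 2: ['hospital', 'we', 'year'] (min_width=16, slack=1)
Line 3: ['photograph', 'who'] (min_width=14, slack=3)
Line 4: ['sand', 'cup'] (min_width=8, slack=9)
Line 5: ['algorithm'] (min_width=9, slack=8)
Line 6: ['blackboard', 'by'] (min_width=13, slack=4)
Line 7: ['chemistry', 'tired'] (min_width=15, slack=2)
Line 8: ['lightbulb', 'low'] (min_width=13, slack=4)
Line 9: ['fruit', 'orange', 'stop'] (min_width=17, slack=0)
Line 10: ['quick', 'a'] (min_width=7, slack=10)
Line 11: ['laboratory', 'white'] (min_width=16, slack=1)
Line 12: ['book'] (min_width=4, slack=13)

Answer: blackboard by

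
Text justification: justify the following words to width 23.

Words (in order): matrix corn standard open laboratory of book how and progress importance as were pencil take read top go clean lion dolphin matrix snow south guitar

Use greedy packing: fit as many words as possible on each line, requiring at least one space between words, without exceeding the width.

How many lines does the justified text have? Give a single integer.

Line 1: ['matrix', 'corn', 'standard'] (min_width=20, slack=3)
Line 2: ['open', 'laboratory', 'of', 'book'] (min_width=23, slack=0)
Line 3: ['how', 'and', 'progress'] (min_width=16, slack=7)
Line 4: ['importance', 'as', 'were'] (min_width=18, slack=5)
Line 5: ['pencil', 'take', 'read', 'top', 'go'] (min_width=23, slack=0)
Line 6: ['clean', 'lion', 'dolphin'] (min_width=18, slack=5)
Line 7: ['matrix', 'snow', 'south'] (min_width=17, slack=6)
Line 8: ['guitar'] (min_width=6, slack=17)
Total lines: 8

Answer: 8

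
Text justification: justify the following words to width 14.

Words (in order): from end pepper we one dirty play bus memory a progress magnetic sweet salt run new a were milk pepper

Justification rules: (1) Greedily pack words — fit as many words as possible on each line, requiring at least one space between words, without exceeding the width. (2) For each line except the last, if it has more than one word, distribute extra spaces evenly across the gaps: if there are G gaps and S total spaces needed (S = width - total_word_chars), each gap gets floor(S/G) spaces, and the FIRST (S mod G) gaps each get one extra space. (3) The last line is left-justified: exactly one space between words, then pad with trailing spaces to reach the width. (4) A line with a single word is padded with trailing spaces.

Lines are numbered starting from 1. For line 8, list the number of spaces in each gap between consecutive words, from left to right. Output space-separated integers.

Answer: 6

Derivation:
Line 1: ['from', 'end'] (min_width=8, slack=6)
Line 2: ['pepper', 'we', 'one'] (min_width=13, slack=1)
Line 3: ['dirty', 'play', 'bus'] (min_width=14, slack=0)
Line 4: ['memory', 'a'] (min_width=8, slack=6)
Line 5: ['progress'] (min_width=8, slack=6)
Line 6: ['magnetic', 'sweet'] (min_width=14, slack=0)
Line 7: ['salt', 'run', 'new', 'a'] (min_width=14, slack=0)
Line 8: ['were', 'milk'] (min_width=9, slack=5)
Line 9: ['pepper'] (min_width=6, slack=8)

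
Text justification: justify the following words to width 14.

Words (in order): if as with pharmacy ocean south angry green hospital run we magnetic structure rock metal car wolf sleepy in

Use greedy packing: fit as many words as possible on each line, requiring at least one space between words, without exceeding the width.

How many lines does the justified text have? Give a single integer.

Answer: 9

Derivation:
Line 1: ['if', 'as', 'with'] (min_width=10, slack=4)
Line 2: ['pharmacy', 'ocean'] (min_width=14, slack=0)
Line 3: ['south', 'angry'] (min_width=11, slack=3)
Line 4: ['green', 'hospital'] (min_width=14, slack=0)
Line 5: ['run', 'we'] (min_width=6, slack=8)
Line 6: ['magnetic'] (min_width=8, slack=6)
Line 7: ['structure', 'rock'] (min_width=14, slack=0)
Line 8: ['metal', 'car', 'wolf'] (min_width=14, slack=0)
Line 9: ['sleepy', 'in'] (min_width=9, slack=5)
Total lines: 9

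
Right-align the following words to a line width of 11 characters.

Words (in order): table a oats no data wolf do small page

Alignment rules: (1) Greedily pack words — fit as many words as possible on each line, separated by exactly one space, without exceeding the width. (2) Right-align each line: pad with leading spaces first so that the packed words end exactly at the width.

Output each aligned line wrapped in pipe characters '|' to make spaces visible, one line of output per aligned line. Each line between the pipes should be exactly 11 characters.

Answer: |    table a|
|    oats no|
|  data wolf|
|   do small|
|       page|

Derivation:
Line 1: ['table', 'a'] (min_width=7, slack=4)
Line 2: ['oats', 'no'] (min_width=7, slack=4)
Line 3: ['data', 'wolf'] (min_width=9, slack=2)
Line 4: ['do', 'small'] (min_width=8, slack=3)
Line 5: ['page'] (min_width=4, slack=7)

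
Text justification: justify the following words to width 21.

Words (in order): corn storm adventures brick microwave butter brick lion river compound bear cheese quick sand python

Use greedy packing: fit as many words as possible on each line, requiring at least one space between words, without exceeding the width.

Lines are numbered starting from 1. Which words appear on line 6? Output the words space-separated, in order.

Answer: python

Derivation:
Line 1: ['corn', 'storm', 'adventures'] (min_width=21, slack=0)
Line 2: ['brick', 'microwave'] (min_width=15, slack=6)
Line 3: ['butter', 'brick', 'lion'] (min_width=17, slack=4)
Line 4: ['river', 'compound', 'bear'] (min_width=19, slack=2)
Line 5: ['cheese', 'quick', 'sand'] (min_width=17, slack=4)
Line 6: ['python'] (min_width=6, slack=15)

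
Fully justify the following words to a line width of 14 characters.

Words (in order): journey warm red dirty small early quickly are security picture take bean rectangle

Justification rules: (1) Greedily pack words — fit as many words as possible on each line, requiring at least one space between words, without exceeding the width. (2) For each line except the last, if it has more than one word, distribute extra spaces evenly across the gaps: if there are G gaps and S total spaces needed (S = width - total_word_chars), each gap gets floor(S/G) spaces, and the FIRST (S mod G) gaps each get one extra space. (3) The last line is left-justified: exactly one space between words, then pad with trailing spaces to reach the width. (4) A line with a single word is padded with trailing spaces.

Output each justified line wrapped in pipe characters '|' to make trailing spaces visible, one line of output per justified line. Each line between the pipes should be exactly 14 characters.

Answer: |journey   warm|
|red      dirty|
|small    early|
|quickly    are|
|security      |
|picture   take|
|bean rectangle|

Derivation:
Line 1: ['journey', 'warm'] (min_width=12, slack=2)
Line 2: ['red', 'dirty'] (min_width=9, slack=5)
Line 3: ['small', 'early'] (min_width=11, slack=3)
Line 4: ['quickly', 'are'] (min_width=11, slack=3)
Line 5: ['security'] (min_width=8, slack=6)
Line 6: ['picture', 'take'] (min_width=12, slack=2)
Line 7: ['bean', 'rectangle'] (min_width=14, slack=0)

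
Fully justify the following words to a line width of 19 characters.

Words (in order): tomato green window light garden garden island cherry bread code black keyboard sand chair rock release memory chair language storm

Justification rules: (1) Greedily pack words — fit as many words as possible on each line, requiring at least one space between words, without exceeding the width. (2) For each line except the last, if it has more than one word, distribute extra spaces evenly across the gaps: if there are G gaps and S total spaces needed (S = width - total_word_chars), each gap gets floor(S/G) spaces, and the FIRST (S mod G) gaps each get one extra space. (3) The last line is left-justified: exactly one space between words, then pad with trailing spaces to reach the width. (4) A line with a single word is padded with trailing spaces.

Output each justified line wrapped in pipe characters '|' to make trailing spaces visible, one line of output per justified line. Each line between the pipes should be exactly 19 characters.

Answer: |tomato green window|
|light garden garden|
|island cherry bread|
|code black keyboard|
|sand   chair   rock|
|release      memory|
|chair      language|
|storm              |

Derivation:
Line 1: ['tomato', 'green', 'window'] (min_width=19, slack=0)
Line 2: ['light', 'garden', 'garden'] (min_width=19, slack=0)
Line 3: ['island', 'cherry', 'bread'] (min_width=19, slack=0)
Line 4: ['code', 'black', 'keyboard'] (min_width=19, slack=0)
Line 5: ['sand', 'chair', 'rock'] (min_width=15, slack=4)
Line 6: ['release', 'memory'] (min_width=14, slack=5)
Line 7: ['chair', 'language'] (min_width=14, slack=5)
Line 8: ['storm'] (min_width=5, slack=14)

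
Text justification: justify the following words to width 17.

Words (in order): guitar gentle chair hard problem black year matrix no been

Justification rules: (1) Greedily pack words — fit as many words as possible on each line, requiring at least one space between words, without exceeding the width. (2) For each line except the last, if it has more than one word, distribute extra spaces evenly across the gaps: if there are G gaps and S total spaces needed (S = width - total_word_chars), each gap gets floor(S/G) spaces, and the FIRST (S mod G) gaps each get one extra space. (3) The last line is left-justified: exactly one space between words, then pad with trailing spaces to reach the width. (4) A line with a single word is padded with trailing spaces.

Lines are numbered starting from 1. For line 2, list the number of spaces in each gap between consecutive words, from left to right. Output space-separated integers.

Line 1: ['guitar', 'gentle'] (min_width=13, slack=4)
Line 2: ['chair', 'hard'] (min_width=10, slack=7)
Line 3: ['problem', 'black'] (min_width=13, slack=4)
Line 4: ['year', 'matrix', 'no'] (min_width=14, slack=3)
Line 5: ['been'] (min_width=4, slack=13)

Answer: 8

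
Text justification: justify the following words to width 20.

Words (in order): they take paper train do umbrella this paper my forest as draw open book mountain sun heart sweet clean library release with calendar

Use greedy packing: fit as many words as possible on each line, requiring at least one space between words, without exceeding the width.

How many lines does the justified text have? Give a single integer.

Line 1: ['they', 'take', 'paper'] (min_width=15, slack=5)
Line 2: ['train', 'do', 'umbrella'] (min_width=17, slack=3)
Line 3: ['this', 'paper', 'my', 'forest'] (min_width=20, slack=0)
Line 4: ['as', 'draw', 'open', 'book'] (min_width=17, slack=3)
Line 5: ['mountain', 'sun', 'heart'] (min_width=18, slack=2)
Line 6: ['sweet', 'clean', 'library'] (min_width=19, slack=1)
Line 7: ['release', 'with'] (min_width=12, slack=8)
Line 8: ['calendar'] (min_width=8, slack=12)
Total lines: 8

Answer: 8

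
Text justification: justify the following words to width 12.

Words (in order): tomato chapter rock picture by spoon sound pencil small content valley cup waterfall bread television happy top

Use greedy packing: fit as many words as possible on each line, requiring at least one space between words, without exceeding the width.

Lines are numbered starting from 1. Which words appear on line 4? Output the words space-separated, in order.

Answer: spoon sound

Derivation:
Line 1: ['tomato'] (min_width=6, slack=6)
Line 2: ['chapter', 'rock'] (min_width=12, slack=0)
Line 3: ['picture', 'by'] (min_width=10, slack=2)
Line 4: ['spoon', 'sound'] (min_width=11, slack=1)
Line 5: ['pencil', 'small'] (min_width=12, slack=0)
Line 6: ['content'] (min_width=7, slack=5)
Line 7: ['valley', 'cup'] (min_width=10, slack=2)
Line 8: ['waterfall'] (min_width=9, slack=3)
Line 9: ['bread'] (min_width=5, slack=7)
Line 10: ['television'] (min_width=10, slack=2)
Line 11: ['happy', 'top'] (min_width=9, slack=3)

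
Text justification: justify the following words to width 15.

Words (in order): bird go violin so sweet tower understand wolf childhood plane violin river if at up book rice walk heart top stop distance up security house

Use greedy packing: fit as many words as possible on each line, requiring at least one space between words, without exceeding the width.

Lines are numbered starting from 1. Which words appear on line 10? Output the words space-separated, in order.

Answer: house

Derivation:
Line 1: ['bird', 'go', 'violin'] (min_width=14, slack=1)
Line 2: ['so', 'sweet', 'tower'] (min_width=14, slack=1)
Line 3: ['understand', 'wolf'] (min_width=15, slack=0)
Line 4: ['childhood', 'plane'] (min_width=15, slack=0)
Line 5: ['violin', 'river', 'if'] (min_width=15, slack=0)
Line 6: ['at', 'up', 'book', 'rice'] (min_width=15, slack=0)
Line 7: ['walk', 'heart', 'top'] (min_width=14, slack=1)
Line 8: ['stop', 'distance'] (min_width=13, slack=2)
Line 9: ['up', 'security'] (min_width=11, slack=4)
Line 10: ['house'] (min_width=5, slack=10)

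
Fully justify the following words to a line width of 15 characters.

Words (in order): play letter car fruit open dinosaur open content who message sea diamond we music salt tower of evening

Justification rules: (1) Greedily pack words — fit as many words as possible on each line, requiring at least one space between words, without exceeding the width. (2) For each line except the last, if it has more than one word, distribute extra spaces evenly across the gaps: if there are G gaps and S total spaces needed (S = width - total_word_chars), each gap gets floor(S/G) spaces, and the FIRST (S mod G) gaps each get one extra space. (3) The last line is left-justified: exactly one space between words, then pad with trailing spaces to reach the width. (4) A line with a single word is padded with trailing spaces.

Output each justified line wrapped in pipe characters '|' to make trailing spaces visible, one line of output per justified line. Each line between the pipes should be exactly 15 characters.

Line 1: ['play', 'letter', 'car'] (min_width=15, slack=0)
Line 2: ['fruit', 'open'] (min_width=10, slack=5)
Line 3: ['dinosaur', 'open'] (min_width=13, slack=2)
Line 4: ['content', 'who'] (min_width=11, slack=4)
Line 5: ['message', 'sea'] (min_width=11, slack=4)
Line 6: ['diamond', 'we'] (min_width=10, slack=5)
Line 7: ['music', 'salt'] (min_width=10, slack=5)
Line 8: ['tower', 'of'] (min_width=8, slack=7)
Line 9: ['evening'] (min_width=7, slack=8)

Answer: |play letter car|
|fruit      open|
|dinosaur   open|
|content     who|
|message     sea|
|diamond      we|
|music      salt|
|tower        of|
|evening        |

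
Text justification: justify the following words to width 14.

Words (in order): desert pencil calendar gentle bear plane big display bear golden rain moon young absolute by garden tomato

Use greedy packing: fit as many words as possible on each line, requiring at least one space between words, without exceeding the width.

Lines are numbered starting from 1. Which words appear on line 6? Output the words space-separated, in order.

Line 1: ['desert', 'pencil'] (min_width=13, slack=1)
Line 2: ['calendar'] (min_width=8, slack=6)
Line 3: ['gentle', 'bear'] (min_width=11, slack=3)
Line 4: ['plane', 'big'] (min_width=9, slack=5)
Line 5: ['display', 'bear'] (min_width=12, slack=2)
Line 6: ['golden', 'rain'] (min_width=11, slack=3)
Line 7: ['moon', 'young'] (min_width=10, slack=4)
Line 8: ['absolute', 'by'] (min_width=11, slack=3)
Line 9: ['garden', 'tomato'] (min_width=13, slack=1)

Answer: golden rain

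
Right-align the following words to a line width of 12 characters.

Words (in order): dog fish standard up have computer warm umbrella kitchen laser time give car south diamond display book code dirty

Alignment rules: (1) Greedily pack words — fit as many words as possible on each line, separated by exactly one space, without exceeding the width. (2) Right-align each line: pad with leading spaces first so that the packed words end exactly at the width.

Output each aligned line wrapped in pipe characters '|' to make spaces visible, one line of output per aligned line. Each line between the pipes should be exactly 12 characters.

Answer: |    dog fish|
| standard up|
|        have|
|    computer|
|        warm|
|    umbrella|
|     kitchen|
|  laser time|
|    give car|
|       south|
|     diamond|
|display book|
|  code dirty|

Derivation:
Line 1: ['dog', 'fish'] (min_width=8, slack=4)
Line 2: ['standard', 'up'] (min_width=11, slack=1)
Line 3: ['have'] (min_width=4, slack=8)
Line 4: ['computer'] (min_width=8, slack=4)
Line 5: ['warm'] (min_width=4, slack=8)
Line 6: ['umbrella'] (min_width=8, slack=4)
Line 7: ['kitchen'] (min_width=7, slack=5)
Line 8: ['laser', 'time'] (min_width=10, slack=2)
Line 9: ['give', 'car'] (min_width=8, slack=4)
Line 10: ['south'] (min_width=5, slack=7)
Line 11: ['diamond'] (min_width=7, slack=5)
Line 12: ['display', 'book'] (min_width=12, slack=0)
Line 13: ['code', 'dirty'] (min_width=10, slack=2)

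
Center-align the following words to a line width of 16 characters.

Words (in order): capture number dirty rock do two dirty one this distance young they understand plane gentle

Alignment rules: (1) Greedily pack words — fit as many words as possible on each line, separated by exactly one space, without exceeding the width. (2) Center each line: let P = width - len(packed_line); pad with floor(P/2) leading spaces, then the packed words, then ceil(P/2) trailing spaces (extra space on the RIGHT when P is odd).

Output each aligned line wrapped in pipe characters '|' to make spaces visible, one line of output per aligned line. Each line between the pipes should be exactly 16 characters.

Answer: | capture number |
| dirty rock do  |
| two dirty one  |
| this distance  |
|   young they   |
|understand plane|
|     gentle     |

Derivation:
Line 1: ['capture', 'number'] (min_width=14, slack=2)
Line 2: ['dirty', 'rock', 'do'] (min_width=13, slack=3)
Line 3: ['two', 'dirty', 'one'] (min_width=13, slack=3)
Line 4: ['this', 'distance'] (min_width=13, slack=3)
Line 5: ['young', 'they'] (min_width=10, slack=6)
Line 6: ['understand', 'plane'] (min_width=16, slack=0)
Line 7: ['gentle'] (min_width=6, slack=10)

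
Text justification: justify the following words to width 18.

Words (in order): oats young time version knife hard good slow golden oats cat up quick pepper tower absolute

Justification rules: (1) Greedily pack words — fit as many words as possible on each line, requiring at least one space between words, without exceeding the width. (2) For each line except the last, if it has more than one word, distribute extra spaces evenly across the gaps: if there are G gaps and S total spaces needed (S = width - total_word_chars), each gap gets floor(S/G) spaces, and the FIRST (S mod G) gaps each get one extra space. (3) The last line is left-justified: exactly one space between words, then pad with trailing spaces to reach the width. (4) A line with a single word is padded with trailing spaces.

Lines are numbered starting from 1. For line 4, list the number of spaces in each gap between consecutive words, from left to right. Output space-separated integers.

Line 1: ['oats', 'young', 'time'] (min_width=15, slack=3)
Line 2: ['version', 'knife', 'hard'] (min_width=18, slack=0)
Line 3: ['good', 'slow', 'golden'] (min_width=16, slack=2)
Line 4: ['oats', 'cat', 'up', 'quick'] (min_width=17, slack=1)
Line 5: ['pepper', 'tower'] (min_width=12, slack=6)
Line 6: ['absolute'] (min_width=8, slack=10)

Answer: 2 1 1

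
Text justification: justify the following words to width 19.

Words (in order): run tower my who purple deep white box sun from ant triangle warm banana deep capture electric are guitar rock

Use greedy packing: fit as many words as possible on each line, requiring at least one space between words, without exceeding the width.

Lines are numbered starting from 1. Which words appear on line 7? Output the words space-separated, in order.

Line 1: ['run', 'tower', 'my', 'who'] (min_width=16, slack=3)
Line 2: ['purple', 'deep', 'white'] (min_width=17, slack=2)
Line 3: ['box', 'sun', 'from', 'ant'] (min_width=16, slack=3)
Line 4: ['triangle', 'warm'] (min_width=13, slack=6)
Line 5: ['banana', 'deep', 'capture'] (min_width=19, slack=0)
Line 6: ['electric', 'are', 'guitar'] (min_width=19, slack=0)
Line 7: ['rock'] (min_width=4, slack=15)

Answer: rock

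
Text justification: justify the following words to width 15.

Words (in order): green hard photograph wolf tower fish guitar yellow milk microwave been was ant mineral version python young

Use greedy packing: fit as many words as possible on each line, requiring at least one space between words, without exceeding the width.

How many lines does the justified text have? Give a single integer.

Answer: 8

Derivation:
Line 1: ['green', 'hard'] (min_width=10, slack=5)
Line 2: ['photograph', 'wolf'] (min_width=15, slack=0)
Line 3: ['tower', 'fish'] (min_width=10, slack=5)
Line 4: ['guitar', 'yellow'] (min_width=13, slack=2)
Line 5: ['milk', 'microwave'] (min_width=14, slack=1)
Line 6: ['been', 'was', 'ant'] (min_width=12, slack=3)
Line 7: ['mineral', 'version'] (min_width=15, slack=0)
Line 8: ['python', 'young'] (min_width=12, slack=3)
Total lines: 8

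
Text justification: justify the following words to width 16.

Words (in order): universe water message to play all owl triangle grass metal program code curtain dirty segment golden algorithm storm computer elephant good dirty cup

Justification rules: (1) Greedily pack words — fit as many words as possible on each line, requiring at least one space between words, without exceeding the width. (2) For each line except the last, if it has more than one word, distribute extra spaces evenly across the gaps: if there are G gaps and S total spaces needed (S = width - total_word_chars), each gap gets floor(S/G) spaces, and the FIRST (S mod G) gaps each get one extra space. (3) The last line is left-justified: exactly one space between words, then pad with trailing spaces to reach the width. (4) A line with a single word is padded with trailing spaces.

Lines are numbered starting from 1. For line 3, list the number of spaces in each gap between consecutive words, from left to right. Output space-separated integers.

Answer: 1 1

Derivation:
Line 1: ['universe', 'water'] (min_width=14, slack=2)
Line 2: ['message', 'to', 'play'] (min_width=15, slack=1)
Line 3: ['all', 'owl', 'triangle'] (min_width=16, slack=0)
Line 4: ['grass', 'metal'] (min_width=11, slack=5)
Line 5: ['program', 'code'] (min_width=12, slack=4)
Line 6: ['curtain', 'dirty'] (min_width=13, slack=3)
Line 7: ['segment', 'golden'] (min_width=14, slack=2)
Line 8: ['algorithm', 'storm'] (min_width=15, slack=1)
Line 9: ['computer'] (min_width=8, slack=8)
Line 10: ['elephant', 'good'] (min_width=13, slack=3)
Line 11: ['dirty', 'cup'] (min_width=9, slack=7)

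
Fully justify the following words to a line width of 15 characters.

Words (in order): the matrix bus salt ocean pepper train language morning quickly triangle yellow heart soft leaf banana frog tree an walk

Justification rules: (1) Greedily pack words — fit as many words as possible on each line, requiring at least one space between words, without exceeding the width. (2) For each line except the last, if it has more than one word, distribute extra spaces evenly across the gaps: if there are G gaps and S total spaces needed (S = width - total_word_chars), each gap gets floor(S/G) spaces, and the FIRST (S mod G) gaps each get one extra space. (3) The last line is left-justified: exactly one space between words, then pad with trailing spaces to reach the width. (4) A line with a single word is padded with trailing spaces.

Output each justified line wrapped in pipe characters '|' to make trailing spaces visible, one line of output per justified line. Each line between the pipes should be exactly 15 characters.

Line 1: ['the', 'matrix', 'bus'] (min_width=14, slack=1)
Line 2: ['salt', 'ocean'] (min_width=10, slack=5)
Line 3: ['pepper', 'train'] (min_width=12, slack=3)
Line 4: ['language'] (min_width=8, slack=7)
Line 5: ['morning', 'quickly'] (min_width=15, slack=0)
Line 6: ['triangle', 'yellow'] (min_width=15, slack=0)
Line 7: ['heart', 'soft', 'leaf'] (min_width=15, slack=0)
Line 8: ['banana', 'frog'] (min_width=11, slack=4)
Line 9: ['tree', 'an', 'walk'] (min_width=12, slack=3)

Answer: |the  matrix bus|
|salt      ocean|
|pepper    train|
|language       |
|morning quickly|
|triangle yellow|
|heart soft leaf|
|banana     frog|
|tree an walk   |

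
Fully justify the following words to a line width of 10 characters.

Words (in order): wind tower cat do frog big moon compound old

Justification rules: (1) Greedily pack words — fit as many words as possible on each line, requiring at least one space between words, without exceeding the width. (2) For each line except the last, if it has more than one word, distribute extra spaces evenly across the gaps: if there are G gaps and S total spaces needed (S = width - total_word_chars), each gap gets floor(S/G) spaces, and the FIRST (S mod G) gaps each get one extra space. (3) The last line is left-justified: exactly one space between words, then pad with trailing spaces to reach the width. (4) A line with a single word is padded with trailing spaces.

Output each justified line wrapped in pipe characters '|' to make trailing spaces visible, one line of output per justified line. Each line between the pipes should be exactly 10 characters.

Line 1: ['wind', 'tower'] (min_width=10, slack=0)
Line 2: ['cat', 'do'] (min_width=6, slack=4)
Line 3: ['frog', 'big'] (min_width=8, slack=2)
Line 4: ['moon'] (min_width=4, slack=6)
Line 5: ['compound'] (min_width=8, slack=2)
Line 6: ['old'] (min_width=3, slack=7)

Answer: |wind tower|
|cat     do|
|frog   big|
|moon      |
|compound  |
|old       |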